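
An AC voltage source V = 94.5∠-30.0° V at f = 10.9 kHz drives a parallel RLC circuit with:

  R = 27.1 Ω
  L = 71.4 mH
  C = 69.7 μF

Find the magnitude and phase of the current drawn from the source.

Step 1 — Angular frequency: ω = 2π·f = 2π·1.09e+04 = 6.849e+04 rad/s.
Step 2 — Component impedances:
  R: Z = R = 27.1 Ω
  L: Z = jωL = j·6.849e+04·0.0714 = 0 + j4890 Ω
  C: Z = 1/(jωC) = -j/(ω·C) = 0 - j0.2095 Ω
Step 3 — Parallel combination: 1/Z_total = 1/R + 1/L + 1/C; Z_total = 0.001619 - j0.2095 Ω = 0.2095∠-89.6° Ω.
Step 4 — Source phasor: V = 94.5∠-30.0° V = 81.84 - j47.25 V.
Step 5 — Ohm's law: I = V / Z_total = (81.84 - j47.25) / (0.001619 - j0.2095) = 228.6 + j388.9 A.
Step 6 — Convert to polar: |I| = 451.1 A, ∠I = 59.6°.

I = 451.1∠59.6° A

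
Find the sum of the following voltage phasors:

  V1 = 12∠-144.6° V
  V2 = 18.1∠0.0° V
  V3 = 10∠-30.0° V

Step 1 — Convert each phasor to rectangular form:
  V1 = 12·(cos(-144.6°) + j·sin(-144.6°)) = -9.782 - j6.951 V
  V2 = 18.1·(cos(0.0°) + j·sin(0.0°)) = 18.1 V
  V3 = 10·(cos(-30.0°) + j·sin(-30.0°)) = 8.66 - j5 V
Step 2 — Sum components: V_total = 16.98 - j11.95 V.
Step 3 — Convert to polar: |V_total| = 20.76 V, ∠V_total = -35.1°.

V_total = 20.76∠-35.1° V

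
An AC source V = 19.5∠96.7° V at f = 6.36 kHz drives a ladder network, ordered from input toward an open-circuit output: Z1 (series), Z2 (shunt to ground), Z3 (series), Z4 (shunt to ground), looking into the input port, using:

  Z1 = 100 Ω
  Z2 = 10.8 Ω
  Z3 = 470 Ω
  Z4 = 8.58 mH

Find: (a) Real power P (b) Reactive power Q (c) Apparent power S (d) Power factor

Step 1 — Angular frequency: ω = 2π·f = 2π·6360 = 3.996e+04 rad/s.
Step 2 — Component impedances:
  Z1: Z = R = 100 Ω
  Z2: Z = R = 10.8 Ω
  Z3: Z = R = 470 Ω
  Z4: Z = jωL = j·3.996e+04·0.00858 = 0 + j342.9 Ω
Step 3 — Ladder network (open output): work backward from the far end, alternating series and parallel combinations. Z_in = 110.6 + j0.1147 Ω = 110.6∠0.1° Ω.
Step 4 — Source phasor: V = 19.5∠96.7° V = -2.275 + j19.37 V.
Step 5 — Current: I = V / Z = -0.02038 + j0.1751 A = 0.1762∠96.6° A.
Step 6 — Complex power: S = V·I* = 3.437 + j0.003562 VA.
Step 7 — Real power: P = Re(S) = 3.437 W.
Step 8 — Reactive power: Q = Im(S) = 0.003562 VAR.
Step 9 — Apparent power: |S| = 3.437 VA.
Step 10 — Power factor: PF = P/|S| = 1 (lagging).

(a) P = 3.437 W  (b) Q = 0.003562 VAR  (c) S = 3.437 VA  (d) PF = 1 (lagging)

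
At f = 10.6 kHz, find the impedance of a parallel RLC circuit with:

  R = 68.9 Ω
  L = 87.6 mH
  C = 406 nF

Step 1 — Angular frequency: ω = 2π·f = 2π·1.06e+04 = 6.66e+04 rad/s.
Step 2 — Component impedances:
  R: Z = R = 68.9 Ω
  L: Z = jωL = j·6.66e+04·0.0876 = 0 + j5834 Ω
  C: Z = 1/(jωC) = -j/(ω·C) = 0 - j36.98 Ω
Step 3 — Parallel combination: 1/Z_total = 1/R + 1/L + 1/C; Z_total = 15.56 - j28.81 Ω = 32.75∠-61.6° Ω.

Z = 15.56 - j28.81 Ω = 32.75∠-61.6° Ω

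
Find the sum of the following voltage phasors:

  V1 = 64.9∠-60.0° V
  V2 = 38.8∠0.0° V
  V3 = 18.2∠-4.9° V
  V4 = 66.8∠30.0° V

Step 1 — Convert each phasor to rectangular form:
  V1 = 64.9·(cos(-60.0°) + j·sin(-60.0°)) = 32.45 - j56.21 V
  V2 = 38.8·(cos(0.0°) + j·sin(0.0°)) = 38.8 V
  V3 = 18.2·(cos(-4.9°) + j·sin(-4.9°)) = 18.13 - j1.555 V
  V4 = 66.8·(cos(30.0°) + j·sin(30.0°)) = 57.85 + j33.4 V
Step 2 — Sum components: V_total = 147.2 - j24.36 V.
Step 3 — Convert to polar: |V_total| = 149.2 V, ∠V_total = -9.4°.

V_total = 149.2∠-9.4° V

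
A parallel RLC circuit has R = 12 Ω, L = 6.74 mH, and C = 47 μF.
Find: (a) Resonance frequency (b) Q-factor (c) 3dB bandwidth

Step 1 — Resonance: ω₀ = 1/√(LC) = 1/√(0.00674·4.7e-05) = 1777 rad/s.
Step 2 — f₀ = ω₀/(2π) = 282.8 Hz.
Step 3 — Parallel Q: Q = R/(ω₀L) = 12/(1777·0.00674) = 1.002.
Step 4 — Bandwidth: Δω = ω₀/Q = 1773 rad/s; BW = Δω/(2π) = 282.2 Hz.

(a) f₀ = 282.8 Hz  (b) Q = 1.002  (c) BW = 282.2 Hz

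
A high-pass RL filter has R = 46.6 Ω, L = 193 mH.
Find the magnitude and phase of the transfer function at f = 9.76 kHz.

Step 1 — Angular frequency: ω = 2π·9760 = 6.132e+04 rad/s.
Step 2 — Transfer function: H(jω) = jωL/(R + jωL).
Step 3 — Numerator jωL = j·1.184e+04; denominator R + jωL = 46.6 + j1.184e+04.
Step 4 — H = 1 + j0.003937.
Step 5 — Magnitude: |H| = 1 (-0.0 dB); phase: φ = 0.2°.

|H| = 1 (-0.0 dB), φ = 0.2°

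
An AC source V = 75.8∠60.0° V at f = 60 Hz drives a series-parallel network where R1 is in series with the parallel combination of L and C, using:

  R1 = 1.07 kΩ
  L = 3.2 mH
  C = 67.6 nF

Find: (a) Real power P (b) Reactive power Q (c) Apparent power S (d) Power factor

Step 1 — Angular frequency: ω = 2π·f = 2π·60 = 377 rad/s.
Step 2 — Component impedances:
  R1: Z = R = 1070 Ω
  L: Z = jωL = j·377·0.0032 = 0 + j1.206 Ω
  C: Z = 1/(jωC) = -j/(ω·C) = 0 - j3.924e+04 Ω
Step 3 — Parallel branch: L || C = 1/(1/L + 1/C) = 0 + j1.206 Ω.
Step 4 — Series with R1: Z_total = R1 + (L || C) = 1070 + j1.206 Ω = 1070∠0.1° Ω.
Step 5 — Source phasor: V = 75.8∠60.0° V = 37.9 + j65.64 V.
Step 6 — Current: I = V / Z = 0.03549 + j0.06131 A = 0.07084∠59.9° A.
Step 7 — Complex power: S = V·I* = 5.37 + j0.006054 VA.
Step 8 — Real power: P = Re(S) = 5.37 W.
Step 9 — Reactive power: Q = Im(S) = 0.006054 VAR.
Step 10 — Apparent power: |S| = 5.37 VA.
Step 11 — Power factor: PF = P/|S| = 1 (lagging).

(a) P = 5.37 W  (b) Q = 0.006054 VAR  (c) S = 5.37 VA  (d) PF = 1 (lagging)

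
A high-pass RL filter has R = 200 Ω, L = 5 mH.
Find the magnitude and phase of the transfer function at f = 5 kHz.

Step 1 — Angular frequency: ω = 2π·5000 = 3.142e+04 rad/s.
Step 2 — Transfer function: H(jω) = jωL/(R + jωL).
Step 3 — Numerator jωL = j·157.1; denominator R + jωL = 200 + j157.1.
Step 4 — H = 0.3815 + j0.4858.
Step 5 — Magnitude: |H| = 0.6177 (-4.2 dB); phase: φ = 51.9°.

|H| = 0.6177 (-4.2 dB), φ = 51.9°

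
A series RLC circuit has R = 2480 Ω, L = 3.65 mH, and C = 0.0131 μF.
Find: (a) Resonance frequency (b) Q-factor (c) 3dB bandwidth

Step 1 — Resonance: ω₀ = 1/√(LC) = 1/√(0.00365·1.31e-08) = 1.446e+05 rad/s.
Step 2 — f₀ = ω₀/(2π) = 2.302e+04 Hz.
Step 3 — Series Q: Q = ω₀L/R = 1.446e+05·0.00365/2480 = 0.2128.
Step 4 — Bandwidth: Δω = ω₀/Q = 6.795e+05 rad/s; BW = Δω/(2π) = 1.081e+05 Hz.

(a) f₀ = 2.302e+04 Hz  (b) Q = 0.2128  (c) BW = 1.081e+05 Hz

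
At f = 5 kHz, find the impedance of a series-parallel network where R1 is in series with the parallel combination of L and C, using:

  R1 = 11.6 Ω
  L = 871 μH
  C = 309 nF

Step 1 — Angular frequency: ω = 2π·f = 2π·5000 = 3.142e+04 rad/s.
Step 2 — Component impedances:
  R1: Z = R = 11.6 Ω
  L: Z = jωL = j·3.142e+04·0.000871 = 0 + j27.36 Ω
  C: Z = 1/(jωC) = -j/(ω·C) = 0 - j103 Ω
Step 3 — Parallel branch: L || C = 1/(1/L + 1/C) = 0 + j37.26 Ω.
Step 4 — Series with R1: Z_total = R1 + (L || C) = 11.6 + j37.26 Ω = 39.02∠72.7° Ω.

Z = 11.6 + j37.26 Ω = 39.02∠72.7° Ω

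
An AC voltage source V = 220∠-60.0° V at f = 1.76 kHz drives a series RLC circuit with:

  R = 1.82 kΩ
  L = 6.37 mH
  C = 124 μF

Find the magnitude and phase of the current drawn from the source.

Step 1 — Angular frequency: ω = 2π·f = 2π·1760 = 1.106e+04 rad/s.
Step 2 — Component impedances:
  R: Z = R = 1820 Ω
  L: Z = jωL = j·1.106e+04·0.00637 = 0 + j70.44 Ω
  C: Z = 1/(jωC) = -j/(ω·C) = 0 - j0.7293 Ω
Step 3 — Series combination: Z_total = R + L + C = 1820 + j69.71 Ω = 1821∠2.2° Ω.
Step 4 — Source phasor: V = 220∠-60.0° V = 110 - j190.5 V.
Step 5 — Ohm's law: I = V / Z_total = (110 - j190.5) / (1820 + j69.71) = 0.05635 - j0.1068 A.
Step 6 — Convert to polar: |I| = 0.1208 A, ∠I = -62.2°.

I = 0.1208∠-62.2° A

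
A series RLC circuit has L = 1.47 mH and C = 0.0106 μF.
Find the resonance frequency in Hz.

Step 1 — Resonance condition Im(Z)=0 gives ω₀ = 1/√(LC).
Step 2 — ω₀ = 1/√(0.00147·1.06e-08) = 2.533e+05 rad/s.
Step 3 — f₀ = ω₀/(2π) = 4.032e+04 Hz.

f₀ = 4.032e+04 Hz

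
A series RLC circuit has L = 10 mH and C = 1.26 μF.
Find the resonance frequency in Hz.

Step 1 — Resonance condition Im(Z)=0 gives ω₀ = 1/√(LC).
Step 2 — ω₀ = 1/√(0.01·1.26e-06) = 8909 rad/s.
Step 3 — f₀ = ω₀/(2π) = 1418 Hz.

f₀ = 1418 Hz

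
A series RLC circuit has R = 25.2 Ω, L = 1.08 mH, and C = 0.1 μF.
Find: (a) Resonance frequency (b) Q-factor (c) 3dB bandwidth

Step 1 — Resonance: ω₀ = 1/√(LC) = 1/√(0.00108·1e-07) = 9.623e+04 rad/s.
Step 2 — f₀ = ω₀/(2π) = 1.531e+04 Hz.
Step 3 — Series Q: Q = ω₀L/R = 9.623e+04·0.00108/25.2 = 4.124.
Step 4 — Bandwidth: Δω = ω₀/Q = 2.333e+04 rad/s; BW = Δω/(2π) = 3714 Hz.

(a) f₀ = 1.531e+04 Hz  (b) Q = 4.124  (c) BW = 3714 Hz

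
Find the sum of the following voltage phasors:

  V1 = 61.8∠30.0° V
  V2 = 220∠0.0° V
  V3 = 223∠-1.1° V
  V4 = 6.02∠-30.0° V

Step 1 — Convert each phasor to rectangular form:
  V1 = 61.8·(cos(30.0°) + j·sin(30.0°)) = 53.52 + j30.9 V
  V2 = 220·(cos(0.0°) + j·sin(0.0°)) = 220 V
  V3 = 223·(cos(-1.1°) + j·sin(-1.1°)) = 223 - j4.281 V
  V4 = 6.02·(cos(-30.0°) + j·sin(-30.0°)) = 5.213 - j3.01 V
Step 2 — Sum components: V_total = 501.7 + j23.61 V.
Step 3 — Convert to polar: |V_total| = 502.2 V, ∠V_total = 2.7°.

V_total = 502.2∠2.7° V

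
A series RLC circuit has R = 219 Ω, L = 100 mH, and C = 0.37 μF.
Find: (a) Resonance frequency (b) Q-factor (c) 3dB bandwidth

Step 1 — Resonance condition Im(Z)=0 gives ω₀ = 1/√(LC).
Step 2 — ω₀ = 1/√(0.1·3.7e-07) = 5199 rad/s.
Step 3 — f₀ = ω₀/(2π) = 827.4 Hz.
Step 4 — Series Q: Q = ω₀L/R = 5199·0.1/219 = 2.374.
Step 5 — 3dB bandwidth: Δω = ω₀/Q = 2190 rad/s; BW = Δω/(2π) = 348.5 Hz.

(a) f₀ = 827.4 Hz  (b) Q = 2.374  (c) BW = 348.5 Hz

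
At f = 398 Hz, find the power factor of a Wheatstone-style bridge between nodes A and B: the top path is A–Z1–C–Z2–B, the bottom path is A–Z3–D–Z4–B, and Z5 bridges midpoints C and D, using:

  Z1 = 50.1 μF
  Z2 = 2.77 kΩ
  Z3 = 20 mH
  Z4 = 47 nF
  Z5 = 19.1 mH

Step 1 — Angular frequency: ω = 2π·f = 2π·398 = 2501 rad/s.
Step 2 — Component impedances:
  Z1: Z = 1/(jωC) = -j/(ω·C) = 0 - j7.982 Ω
  Z2: Z = R = 2770 Ω
  Z3: Z = jωL = j·2501·0.02 = 0 + j50.01 Ω
  Z4: Z = 1/(jωC) = -j/(ω·C) = 0 - j8508 Ω
  Z5: Z = jωL = j·2501·0.0191 = 0 + j47.76 Ω
Step 3 — Bridge requires nodal analysis (the Z5 bridge couples midpoints C and D, so the two paths cannot be reduced to a simple series/parallel combination). Setting node B to ground and injecting 1 A at node A, the 3-node admittance system at A, C, D solves to V_A = Z_AB = 2501 - j825 Ω = 2633∠-18.3° Ω.
Step 4 — Power factor: PF = cos(φ) = Re(Z)/|Z| = 2500.8/2633.3 = 0.9497.
Step 5 — Type: Im(Z) = -825 ⇒ leading (phase φ = -18.3°).

PF = 0.9497 (leading, φ = -18.3°)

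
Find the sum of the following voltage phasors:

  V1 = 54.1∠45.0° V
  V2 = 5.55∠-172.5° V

Step 1 — Convert each phasor to rectangular form:
  V1 = 54.1·(cos(45.0°) + j·sin(45.0°)) = 38.25 + j38.25 V
  V2 = 5.55·(cos(-172.5°) + j·sin(-172.5°)) = -5.503 - j0.7244 V
Step 2 — Sum components: V_total = 32.75 + j37.53 V.
Step 3 — Convert to polar: |V_total| = 49.81 V, ∠V_total = 48.9°.

V_total = 49.81∠48.9° V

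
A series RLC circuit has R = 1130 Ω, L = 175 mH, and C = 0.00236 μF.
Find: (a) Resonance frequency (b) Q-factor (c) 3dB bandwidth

Step 1 — Resonance condition Im(Z)=0 gives ω₀ = 1/√(LC).
Step 2 — ω₀ = 1/√(0.175·2.36e-09) = 4.921e+04 rad/s.
Step 3 — f₀ = ω₀/(2π) = 7832 Hz.
Step 4 — Series Q: Q = ω₀L/R = 4.921e+04·0.175/1130 = 7.621.
Step 5 — 3dB bandwidth: Δω = ω₀/Q = 6457 rad/s; BW = Δω/(2π) = 1028 Hz.

(a) f₀ = 7832 Hz  (b) Q = 7.621  (c) BW = 1028 Hz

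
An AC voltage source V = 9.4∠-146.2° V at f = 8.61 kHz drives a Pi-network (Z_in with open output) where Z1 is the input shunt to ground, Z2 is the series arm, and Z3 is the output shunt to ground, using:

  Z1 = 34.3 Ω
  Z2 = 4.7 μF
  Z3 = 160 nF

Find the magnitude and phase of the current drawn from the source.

Step 1 — Angular frequency: ω = 2π·f = 2π·8610 = 5.41e+04 rad/s.
Step 2 — Component impedances:
  Z1: Z = R = 34.3 Ω
  Z2: Z = 1/(jωC) = -j/(ω·C) = 0 - j3.933 Ω
  Z3: Z = 1/(jωC) = -j/(ω·C) = 0 - j115.5 Ω
Step 3 — With open output, the series arm Z2 and the output shunt Z3 appear in series to ground: Z2 + Z3 = 0 - j119.5 Ω.
Step 4 — Parallel with input shunt Z1: Z_in = Z1 || (Z2 + Z3) = 31.69 - j9.098 Ω = 32.97∠-16.0° Ω.
Step 5 — Source phasor: V = 9.4∠-146.2° V = -7.811 - j5.229 V.
Step 6 — Ohm's law: I = V / Z_total = (-7.811 - j5.229) / (31.69 - j9.098) = -0.184 - j0.2178 A.
Step 7 — Convert to polar: |I| = 0.2851 A, ∠I = -130.2°.

I = 0.2851∠-130.2° A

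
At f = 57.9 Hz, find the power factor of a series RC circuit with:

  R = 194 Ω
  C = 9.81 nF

Step 1 — Angular frequency: ω = 2π·f = 2π·57.9 = 363.8 rad/s.
Step 2 — Component impedances:
  R: Z = R = 194 Ω
  C: Z = 1/(jωC) = -j/(ω·C) = 0 - j2.802e+05 Ω
Step 3 — Series combination: Z_total = R + C = 194 - j2.802e+05 Ω = 2.802e+05∠-90.0° Ω.
Step 4 — Power factor: PF = cos(φ) = Re(Z)/|Z| = 194/2.802e+05 = 0.0006924.
Step 5 — Type: Im(Z) = -2.802e+05 ⇒ leading (phase φ = -90.0°).

PF = 0.0006924 (leading, φ = -90.0°)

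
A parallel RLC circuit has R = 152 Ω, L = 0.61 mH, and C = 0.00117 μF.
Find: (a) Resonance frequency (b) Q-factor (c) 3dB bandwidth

Step 1 — Resonance: ω₀ = 1/√(LC) = 1/√(0.00061·1.17e-09) = 1.184e+06 rad/s.
Step 2 — f₀ = ω₀/(2π) = 1.884e+05 Hz.
Step 3 — Parallel Q: Q = R/(ω₀L) = 152/(1.184e+06·0.00061) = 0.2105.
Step 4 — Bandwidth: Δω = ω₀/Q = 5.623e+06 rad/s; BW = Δω/(2π) = 8.949e+05 Hz.

(a) f₀ = 1.884e+05 Hz  (b) Q = 0.2105  (c) BW = 8.949e+05 Hz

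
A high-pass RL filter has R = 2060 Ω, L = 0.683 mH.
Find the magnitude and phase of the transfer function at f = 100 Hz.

Step 1 — Angular frequency: ω = 2π·100 = 628.3 rad/s.
Step 2 — Transfer function: H(jω) = jωL/(R + jωL).
Step 3 — Numerator jωL = j·0.4291; denominator R + jωL = 2060 + j0.4291.
Step 4 — H = 4.34e-08 + j0.0002083.
Step 5 — Magnitude: |H| = 0.0002083 (-73.6 dB); phase: φ = 90.0°.

|H| = 0.0002083 (-73.6 dB), φ = 90.0°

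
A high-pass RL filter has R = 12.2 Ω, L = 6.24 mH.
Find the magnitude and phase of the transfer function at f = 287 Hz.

Step 1 — Angular frequency: ω = 2π·287 = 1803 rad/s.
Step 2 — Transfer function: H(jω) = jωL/(R + jωL).
Step 3 — Numerator jωL = j·11.25; denominator R + jωL = 12.2 + j11.25.
Step 4 — H = 0.4597 + j0.4984.
Step 5 — Magnitude: |H| = 0.678 (-3.4 dB); phase: φ = 47.3°.

|H| = 0.678 (-3.4 dB), φ = 47.3°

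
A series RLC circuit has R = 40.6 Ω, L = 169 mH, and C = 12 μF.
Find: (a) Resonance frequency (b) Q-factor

Step 1 — Resonance condition Im(Z)=0 gives ω₀ = 1/√(LC).
Step 2 — ω₀ = 1/√(0.169·1.2e-05) = 702.2 rad/s.
Step 3 — f₀ = ω₀/(2π) = 111.8 Hz.
Step 4 — Series Q: Q = ω₀L/R = 702.2·0.169/40.6 = 2.923.

(a) f₀ = 111.8 Hz  (b) Q = 2.923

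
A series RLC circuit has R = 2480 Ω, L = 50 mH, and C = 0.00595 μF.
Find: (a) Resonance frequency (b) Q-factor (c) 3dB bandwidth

Step 1 — Resonance condition Im(Z)=0 gives ω₀ = 1/√(LC).
Step 2 — ω₀ = 1/√(0.05·5.95e-09) = 5.798e+04 rad/s.
Step 3 — f₀ = ω₀/(2π) = 9227 Hz.
Step 4 — Series Q: Q = ω₀L/R = 5.798e+04·0.05/2480 = 1.169.
Step 5 — 3dB bandwidth: Δω = ω₀/Q = 4.96e+04 rad/s; BW = Δω/(2π) = 7894 Hz.

(a) f₀ = 9227 Hz  (b) Q = 1.169  (c) BW = 7894 Hz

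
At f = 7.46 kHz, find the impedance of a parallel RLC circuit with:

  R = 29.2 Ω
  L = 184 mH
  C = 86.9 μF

Step 1 — Angular frequency: ω = 2π·f = 2π·7460 = 4.687e+04 rad/s.
Step 2 — Component impedances:
  R: Z = R = 29.2 Ω
  L: Z = jωL = j·4.687e+04·0.184 = 0 + j8625 Ω
  C: Z = 1/(jωC) = -j/(ω·C) = 0 - j0.2455 Ω
Step 3 — Parallel combination: 1/Z_total = 1/R + 1/L + 1/C; Z_total = 0.002064 - j0.2455 Ω = 0.2455∠-89.5° Ω.

Z = 0.002064 - j0.2455 Ω = 0.2455∠-89.5° Ω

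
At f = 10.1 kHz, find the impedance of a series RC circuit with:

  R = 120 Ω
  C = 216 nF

Step 1 — Angular frequency: ω = 2π·f = 2π·1.01e+04 = 6.346e+04 rad/s.
Step 2 — Component impedances:
  R: Z = R = 120 Ω
  C: Z = 1/(jωC) = -j/(ω·C) = 0 - j72.95 Ω
Step 3 — Series combination: Z_total = R + C = 120 - j72.95 Ω = 140.4∠-31.3° Ω.

Z = 120 - j72.95 Ω = 140.4∠-31.3° Ω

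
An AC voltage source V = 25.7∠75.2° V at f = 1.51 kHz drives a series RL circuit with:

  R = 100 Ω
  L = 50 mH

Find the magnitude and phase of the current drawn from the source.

Step 1 — Angular frequency: ω = 2π·f = 2π·1510 = 9488 rad/s.
Step 2 — Component impedances:
  R: Z = R = 100 Ω
  L: Z = jωL = j·9488·0.05 = 0 + j474.4 Ω
Step 3 — Series combination: Z_total = R + L = 100 + j474.4 Ω = 484.8∠78.1° Ω.
Step 4 — Source phasor: V = 25.7∠75.2° V = 6.565 + j24.85 V.
Step 5 — Ohm's law: I = V / Z_total = (6.565 + j24.85) / (100 + j474.4) = 0.05294 - j0.002679 A.
Step 6 — Convert to polar: |I| = 0.05301 A, ∠I = -2.9°.

I = 0.05301∠-2.9° A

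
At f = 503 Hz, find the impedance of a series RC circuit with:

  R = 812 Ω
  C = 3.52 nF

Step 1 — Angular frequency: ω = 2π·f = 2π·503 = 3160 rad/s.
Step 2 — Component impedances:
  R: Z = R = 812 Ω
  C: Z = 1/(jωC) = -j/(ω·C) = 0 - j8.989e+04 Ω
Step 3 — Series combination: Z_total = R + C = 812 - j8.989e+04 Ω = 8.989e+04∠-89.5° Ω.

Z = 812 - j8.989e+04 Ω = 8.989e+04∠-89.5° Ω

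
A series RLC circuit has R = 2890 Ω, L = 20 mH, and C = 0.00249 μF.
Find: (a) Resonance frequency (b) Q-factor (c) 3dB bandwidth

Step 1 — Resonance condition Im(Z)=0 gives ω₀ = 1/√(LC).
Step 2 — ω₀ = 1/√(0.02·2.49e-09) = 1.417e+05 rad/s.
Step 3 — f₀ = ω₀/(2π) = 2.255e+04 Hz.
Step 4 — Series Q: Q = ω₀L/R = 1.417e+05·0.02/2890 = 0.9807.
Step 5 — 3dB bandwidth: Δω = ω₀/Q = 1.445e+05 rad/s; BW = Δω/(2π) = 2.3e+04 Hz.

(a) f₀ = 2.255e+04 Hz  (b) Q = 0.9807  (c) BW = 2.3e+04 Hz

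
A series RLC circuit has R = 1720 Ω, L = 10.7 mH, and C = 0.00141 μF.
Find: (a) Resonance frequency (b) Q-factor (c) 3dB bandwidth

Step 1 — Resonance condition Im(Z)=0 gives ω₀ = 1/√(LC).
Step 2 — ω₀ = 1/√(0.0107·1.41e-09) = 2.575e+05 rad/s.
Step 3 — f₀ = ω₀/(2π) = 4.097e+04 Hz.
Step 4 — Series Q: Q = ω₀L/R = 2.575e+05·0.0107/1720 = 1.602.
Step 5 — 3dB bandwidth: Δω = ω₀/Q = 1.607e+05 rad/s; BW = Δω/(2π) = 2.558e+04 Hz.

(a) f₀ = 4.097e+04 Hz  (b) Q = 1.602  (c) BW = 2.558e+04 Hz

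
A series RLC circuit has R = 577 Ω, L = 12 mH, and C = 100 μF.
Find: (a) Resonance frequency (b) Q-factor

Step 1 — Resonance condition Im(Z)=0 gives ω₀ = 1/√(LC).
Step 2 — ω₀ = 1/√(0.012·0.0001) = 912.9 rad/s.
Step 3 — f₀ = ω₀/(2π) = 145.3 Hz.
Step 4 — Series Q: Q = ω₀L/R = 912.9·0.012/577 = 0.01899.

(a) f₀ = 145.3 Hz  (b) Q = 0.01899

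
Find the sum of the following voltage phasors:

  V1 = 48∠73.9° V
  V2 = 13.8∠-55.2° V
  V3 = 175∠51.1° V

Step 1 — Convert each phasor to rectangular form:
  V1 = 48·(cos(73.9°) + j·sin(73.9°)) = 13.31 + j46.12 V
  V2 = 13.8·(cos(-55.2°) + j·sin(-55.2°)) = 7.876 - j11.33 V
  V3 = 175·(cos(51.1°) + j·sin(51.1°)) = 109.9 + j136.2 V
Step 2 — Sum components: V_total = 131.1 + j171 V.
Step 3 — Convert to polar: |V_total| = 215.4 V, ∠V_total = 52.5°.

V_total = 215.4∠52.5° V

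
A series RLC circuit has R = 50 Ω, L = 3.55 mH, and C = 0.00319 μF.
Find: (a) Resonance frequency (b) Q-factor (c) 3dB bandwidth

Step 1 — Resonance condition Im(Z)=0 gives ω₀ = 1/√(LC).
Step 2 — ω₀ = 1/√(0.00355·3.19e-09) = 2.972e+05 rad/s.
Step 3 — f₀ = ω₀/(2π) = 4.729e+04 Hz.
Step 4 — Series Q: Q = ω₀L/R = 2.972e+05·0.00355/50 = 21.1.
Step 5 — 3dB bandwidth: Δω = ω₀/Q = 1.408e+04 rad/s; BW = Δω/(2π) = 2242 Hz.

(a) f₀ = 4.729e+04 Hz  (b) Q = 21.1  (c) BW = 2242 Hz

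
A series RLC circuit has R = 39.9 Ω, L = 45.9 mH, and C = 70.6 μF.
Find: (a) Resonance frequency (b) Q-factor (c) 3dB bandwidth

Step 1 — Resonance condition Im(Z)=0 gives ω₀ = 1/√(LC).
Step 2 — ω₀ = 1/√(0.0459·7.06e-05) = 555.5 rad/s.
Step 3 — f₀ = ω₀/(2π) = 88.41 Hz.
Step 4 — Series Q: Q = ω₀L/R = 555.5·0.0459/39.9 = 0.639.
Step 5 — 3dB bandwidth: Δω = ω₀/Q = 869.3 rad/s; BW = Δω/(2π) = 138.4 Hz.

(a) f₀ = 88.41 Hz  (b) Q = 0.639  (c) BW = 138.4 Hz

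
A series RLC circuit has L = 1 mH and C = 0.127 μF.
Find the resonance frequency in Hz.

Step 1 — Resonance condition Im(Z)=0 gives ω₀ = 1/√(LC).
Step 2 — ω₀ = 1/√(0.001·1.27e-07) = 8.874e+04 rad/s.
Step 3 — f₀ = ω₀/(2π) = 1.412e+04 Hz.

f₀ = 1.412e+04 Hz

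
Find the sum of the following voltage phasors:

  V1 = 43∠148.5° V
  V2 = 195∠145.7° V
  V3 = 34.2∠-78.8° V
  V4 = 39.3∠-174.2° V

Step 1 — Convert each phasor to rectangular form:
  V1 = 43·(cos(148.5°) + j·sin(148.5°)) = -36.66 + j22.47 V
  V2 = 195·(cos(145.7°) + j·sin(145.7°)) = -161.1 + j109.9 V
  V3 = 34.2·(cos(-78.8°) + j·sin(-78.8°)) = 6.643 - j33.55 V
  V4 = 39.3·(cos(-174.2°) + j·sin(-174.2°)) = -39.1 - j3.972 V
Step 2 — Sum components: V_total = -230.2 + j94.83 V.
Step 3 — Convert to polar: |V_total| = 249 V, ∠V_total = 157.6°.

V_total = 249∠157.6° V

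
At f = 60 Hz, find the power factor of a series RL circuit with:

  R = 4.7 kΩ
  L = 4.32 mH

Step 1 — Angular frequency: ω = 2π·f = 2π·60 = 377 rad/s.
Step 2 — Component impedances:
  R: Z = R = 4700 Ω
  L: Z = jωL = j·377·0.00432 = 0 + j1.629 Ω
Step 3 — Series combination: Z_total = R + L = 4700 + j1.629 Ω = 4700∠0.0° Ω.
Step 4 — Power factor: PF = cos(φ) = Re(Z)/|Z| = 4700/4700 = 1.
Step 5 — Type: Im(Z) = 1.629 ⇒ lagging (phase φ = 0.0°).

PF = 1 (lagging, φ = 0.0°)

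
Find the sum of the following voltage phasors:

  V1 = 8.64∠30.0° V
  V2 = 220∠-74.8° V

Step 1 — Convert each phasor to rectangular form:
  V1 = 8.64·(cos(30.0°) + j·sin(30.0°)) = 7.482 + j4.32 V
  V2 = 220·(cos(-74.8°) + j·sin(-74.8°)) = 57.68 - j212.3 V
Step 2 — Sum components: V_total = 65.16 - j208 V.
Step 3 — Convert to polar: |V_total| = 218 V, ∠V_total = -72.6°.

V_total = 218∠-72.6° V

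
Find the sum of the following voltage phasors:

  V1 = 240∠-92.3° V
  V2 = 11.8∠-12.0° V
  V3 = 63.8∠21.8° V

Step 1 — Convert each phasor to rectangular form:
  V1 = 240·(cos(-92.3°) + j·sin(-92.3°)) = -9.632 - j239.8 V
  V2 = 11.8·(cos(-12.0°) + j·sin(-12.0°)) = 11.54 - j2.453 V
  V3 = 63.8·(cos(21.8°) + j·sin(21.8°)) = 59.24 + j23.69 V
Step 2 — Sum components: V_total = 61.15 - j218.6 V.
Step 3 — Convert to polar: |V_total| = 227 V, ∠V_total = -74.4°.

V_total = 227∠-74.4° V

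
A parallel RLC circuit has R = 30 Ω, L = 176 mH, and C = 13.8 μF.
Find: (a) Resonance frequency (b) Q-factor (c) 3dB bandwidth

Step 1 — Resonance: ω₀ = 1/√(LC) = 1/√(0.176·1.38e-05) = 641.7 rad/s.
Step 2 — f₀ = ω₀/(2π) = 102.1 Hz.
Step 3 — Parallel Q: Q = R/(ω₀L) = 30/(641.7·0.176) = 0.2656.
Step 4 — Bandwidth: Δω = ω₀/Q = 2415 rad/s; BW = Δω/(2π) = 384.4 Hz.

(a) f₀ = 102.1 Hz  (b) Q = 0.2656  (c) BW = 384.4 Hz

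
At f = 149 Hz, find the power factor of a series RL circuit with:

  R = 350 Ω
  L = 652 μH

Step 1 — Angular frequency: ω = 2π·f = 2π·149 = 936.2 rad/s.
Step 2 — Component impedances:
  R: Z = R = 350 Ω
  L: Z = jωL = j·936.2·0.000652 = 0 + j0.6104 Ω
Step 3 — Series combination: Z_total = R + L = 350 + j0.6104 Ω = 350∠0.1° Ω.
Step 4 — Power factor: PF = cos(φ) = Re(Z)/|Z| = 350/350 = 1.
Step 5 — Type: Im(Z) = 0.6104 ⇒ lagging (phase φ = 0.1°).

PF = 1 (lagging, φ = 0.1°)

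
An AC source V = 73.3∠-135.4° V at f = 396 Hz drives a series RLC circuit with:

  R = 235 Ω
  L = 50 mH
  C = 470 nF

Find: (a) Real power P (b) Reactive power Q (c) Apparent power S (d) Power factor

Step 1 — Angular frequency: ω = 2π·f = 2π·396 = 2488 rad/s.
Step 2 — Component impedances:
  R: Z = R = 235 Ω
  L: Z = jωL = j·2488·0.05 = 0 + j124.4 Ω
  C: Z = 1/(jωC) = -j/(ω·C) = 0 - j855.1 Ω
Step 3 — Series combination: Z_total = R + L + C = 235 - j730.7 Ω = 767.6∠-72.2° Ω.
Step 4 — Source phasor: V = 73.3∠-135.4° V = -52.19 - j51.47 V.
Step 5 — Current: I = V / Z = 0.04302 - j0.08526 A = 0.0955∠-63.2° A.
Step 6 — Complex power: S = V·I* = 2.143 - j6.664 VA.
Step 7 — Real power: P = Re(S) = 2.143 W.
Step 8 — Reactive power: Q = Im(S) = -6.664 VAR.
Step 9 — Apparent power: |S| = 7 VA.
Step 10 — Power factor: PF = P/|S| = 0.3062 (leading).

(a) P = 2.143 W  (b) Q = -6.664 VAR  (c) S = 7 VA  (d) PF = 0.3062 (leading)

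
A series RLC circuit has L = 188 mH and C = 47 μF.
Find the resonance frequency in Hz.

Step 1 — Resonance condition Im(Z)=0 gives ω₀ = 1/√(LC).
Step 2 — ω₀ = 1/√(0.188·4.7e-05) = 336.4 rad/s.
Step 3 — f₀ = ω₀/(2π) = 53.54 Hz.

f₀ = 53.54 Hz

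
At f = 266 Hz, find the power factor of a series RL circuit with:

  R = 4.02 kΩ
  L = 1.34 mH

Step 1 — Angular frequency: ω = 2π·f = 2π·266 = 1671 rad/s.
Step 2 — Component impedances:
  R: Z = R = 4020 Ω
  L: Z = jωL = j·1671·0.00134 = 0 + j2.24 Ω
Step 3 — Series combination: Z_total = R + L = 4020 + j2.24 Ω = 4020∠0.0° Ω.
Step 4 — Power factor: PF = cos(φ) = Re(Z)/|Z| = 4020/4020 = 1.
Step 5 — Type: Im(Z) = 2.24 ⇒ lagging (phase φ = 0.0°).

PF = 1 (lagging, φ = 0.0°)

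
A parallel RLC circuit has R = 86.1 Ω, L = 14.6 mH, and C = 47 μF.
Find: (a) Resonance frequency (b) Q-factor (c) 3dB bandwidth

Step 1 — Resonance: ω₀ = 1/√(LC) = 1/√(0.0146·4.7e-05) = 1207 rad/s.
Step 2 — f₀ = ω₀/(2π) = 192.1 Hz.
Step 3 — Parallel Q: Q = R/(ω₀L) = 86.1/(1207·0.0146) = 4.885.
Step 4 — Bandwidth: Δω = ω₀/Q = 247.1 rad/s; BW = Δω/(2π) = 39.33 Hz.

(a) f₀ = 192.1 Hz  (b) Q = 4.885  (c) BW = 39.33 Hz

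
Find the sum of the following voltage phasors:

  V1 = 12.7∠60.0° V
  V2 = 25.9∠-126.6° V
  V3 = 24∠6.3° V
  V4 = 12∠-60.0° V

Step 1 — Convert each phasor to rectangular form:
  V1 = 12.7·(cos(60.0°) + j·sin(60.0°)) = 6.35 + j11 V
  V2 = 25.9·(cos(-126.6°) + j·sin(-126.6°)) = -15.44 - j20.79 V
  V3 = 24·(cos(6.3°) + j·sin(6.3°)) = 23.86 + j2.634 V
  V4 = 12·(cos(-60.0°) + j·sin(-60.0°)) = 6 - j10.39 V
Step 2 — Sum components: V_total = 20.76 - j17.55 V.
Step 3 — Convert to polar: |V_total| = 27.19 V, ∠V_total = -40.2°.

V_total = 27.19∠-40.2° V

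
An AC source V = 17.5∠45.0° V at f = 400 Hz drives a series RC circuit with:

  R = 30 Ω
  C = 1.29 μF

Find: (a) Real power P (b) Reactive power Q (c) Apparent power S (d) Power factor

Step 1 — Angular frequency: ω = 2π·f = 2π·400 = 2513 rad/s.
Step 2 — Component impedances:
  R: Z = R = 30 Ω
  C: Z = 1/(jωC) = -j/(ω·C) = 0 - j308.4 Ω
Step 3 — Series combination: Z_total = R + C = 30 - j308.4 Ω = 309.9∠-84.4° Ω.
Step 4 — Source phasor: V = 17.5∠45.0° V = 12.37 + j12.37 V.
Step 5 — Current: I = V / Z = -0.03588 + j0.04361 A = 0.05647∠129.4° A.
Step 6 — Complex power: S = V·I* = 0.09567 - j0.9836 VA.
Step 7 — Real power: P = Re(S) = 0.09567 W.
Step 8 — Reactive power: Q = Im(S) = -0.9836 VAR.
Step 9 — Apparent power: |S| = 0.9882 VA.
Step 10 — Power factor: PF = P/|S| = 0.09681 (leading).

(a) P = 0.09567 W  (b) Q = -0.9836 VAR  (c) S = 0.9882 VA  (d) PF = 0.09681 (leading)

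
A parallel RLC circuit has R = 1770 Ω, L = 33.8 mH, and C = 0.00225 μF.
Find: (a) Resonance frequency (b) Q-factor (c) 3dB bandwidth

Step 1 — Resonance: ω₀ = 1/√(LC) = 1/√(0.0338·2.25e-09) = 1.147e+05 rad/s.
Step 2 — f₀ = ω₀/(2π) = 1.825e+04 Hz.
Step 3 — Parallel Q: Q = R/(ω₀L) = 1770/(1.147e+05·0.0338) = 0.4567.
Step 4 — Bandwidth: Δω = ω₀/Q = 2.511e+05 rad/s; BW = Δω/(2π) = 3.996e+04 Hz.

(a) f₀ = 1.825e+04 Hz  (b) Q = 0.4567  (c) BW = 3.996e+04 Hz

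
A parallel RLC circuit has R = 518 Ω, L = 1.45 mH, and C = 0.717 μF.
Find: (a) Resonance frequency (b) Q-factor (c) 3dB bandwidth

Step 1 — Resonance: ω₀ = 1/√(LC) = 1/√(0.00145·7.17e-07) = 3.101e+04 rad/s.
Step 2 — f₀ = ω₀/(2π) = 4936 Hz.
Step 3 — Parallel Q: Q = R/(ω₀L) = 518/(3.101e+04·0.00145) = 11.52.
Step 4 — Bandwidth: Δω = ω₀/Q = 2692 rad/s; BW = Δω/(2π) = 428.5 Hz.

(a) f₀ = 4936 Hz  (b) Q = 11.52  (c) BW = 428.5 Hz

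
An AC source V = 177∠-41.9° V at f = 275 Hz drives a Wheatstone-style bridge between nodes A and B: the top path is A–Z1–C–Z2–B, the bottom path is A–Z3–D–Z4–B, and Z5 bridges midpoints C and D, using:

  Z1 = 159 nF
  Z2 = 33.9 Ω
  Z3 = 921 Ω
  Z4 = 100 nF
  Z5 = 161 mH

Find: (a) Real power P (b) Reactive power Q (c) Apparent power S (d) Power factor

Step 1 — Angular frequency: ω = 2π·f = 2π·275 = 1728 rad/s.
Step 2 — Component impedances:
  Z1: Z = 1/(jωC) = -j/(ω·C) = 0 - j3640 Ω
  Z2: Z = R = 33.9 Ω
  Z3: Z = R = 921 Ω
  Z4: Z = 1/(jωC) = -j/(ω·C) = 0 - j5787 Ω
  Z5: Z = jωL = j·1728·0.161 = 0 + j278.2 Ω
Step 3 — Bridge requires nodal analysis (the Z5 bridge couples midpoints C and D, so the two paths cannot be reduced to a simple series/parallel combination). Setting node B to ground and injecting 1 A at node A, the 3-node admittance system at A, C, D solves to V_A = Z_AB = 1050 + j38.04 Ω = 1050∠2.1° Ω.
Step 4 — Source phasor: V = 177∠-41.9° V = 131.7 - j118.2 V.
Step 5 — Current: I = V / Z = 0.1213 - j0.117 A = 0.1685∠-44.0° A.
Step 6 — Complex power: S = V·I* = 29.81 + j1.08 VA.
Step 7 — Real power: P = Re(S) = 29.81 W.
Step 8 — Reactive power: Q = Im(S) = 1.08 VAR.
Step 9 — Apparent power: |S| = 29.83 VA.
Step 10 — Power factor: PF = P/|S| = 0.9993 (lagging).

(a) P = 29.81 W  (b) Q = 1.08 VAR  (c) S = 29.83 VA  (d) PF = 0.9993 (lagging)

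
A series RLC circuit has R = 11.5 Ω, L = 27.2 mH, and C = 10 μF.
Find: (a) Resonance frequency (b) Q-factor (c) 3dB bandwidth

Step 1 — Resonance: ω₀ = 1/√(LC) = 1/√(0.0272·1e-05) = 1917 rad/s.
Step 2 — f₀ = ω₀/(2π) = 305.2 Hz.
Step 3 — Series Q: Q = ω₀L/R = 1917·0.0272/11.5 = 4.535.
Step 4 — Bandwidth: Δω = ω₀/Q = 422.8 rad/s; BW = Δω/(2π) = 67.29 Hz.

(a) f₀ = 305.2 Hz  (b) Q = 4.535  (c) BW = 67.29 Hz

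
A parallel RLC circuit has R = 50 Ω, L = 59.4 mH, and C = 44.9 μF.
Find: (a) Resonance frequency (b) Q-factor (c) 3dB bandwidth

Step 1 — Resonance: ω₀ = 1/√(LC) = 1/√(0.0594·4.49e-05) = 612.3 rad/s.
Step 2 — f₀ = ω₀/(2π) = 97.45 Hz.
Step 3 — Parallel Q: Q = R/(ω₀L) = 50/(612.3·0.0594) = 1.375.
Step 4 — Bandwidth: Δω = ω₀/Q = 445.4 rad/s; BW = Δω/(2π) = 70.89 Hz.

(a) f₀ = 97.45 Hz  (b) Q = 1.375  (c) BW = 70.89 Hz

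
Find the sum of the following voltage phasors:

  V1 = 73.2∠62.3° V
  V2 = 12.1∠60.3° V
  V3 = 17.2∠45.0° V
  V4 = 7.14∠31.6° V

Step 1 — Convert each phasor to rectangular form:
  V1 = 73.2·(cos(62.3°) + j·sin(62.3°)) = 34.03 + j64.81 V
  V2 = 12.1·(cos(60.3°) + j·sin(60.3°)) = 5.995 + j10.51 V
  V3 = 17.2·(cos(45.0°) + j·sin(45.0°)) = 12.16 + j12.16 V
  V4 = 7.14·(cos(31.6°) + j·sin(31.6°)) = 6.081 + j3.741 V
Step 2 — Sum components: V_total = 58.27 + j91.22 V.
Step 3 — Convert to polar: |V_total| = 108.2 V, ∠V_total = 57.4°.

V_total = 108.2∠57.4° V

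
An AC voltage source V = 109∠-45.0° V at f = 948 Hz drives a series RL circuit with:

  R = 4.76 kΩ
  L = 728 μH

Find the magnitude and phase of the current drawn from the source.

Step 1 — Angular frequency: ω = 2π·f = 2π·948 = 5956 rad/s.
Step 2 — Component impedances:
  R: Z = R = 4760 Ω
  L: Z = jωL = j·5956·0.000728 = 0 + j4.336 Ω
Step 3 — Series combination: Z_total = R + L = 4760 + j4.336 Ω = 4760∠0.1° Ω.
Step 4 — Source phasor: V = 109∠-45.0° V = 77.07 - j77.07 V.
Step 5 — Ohm's law: I = V / Z_total = (77.07 - j77.07) / (4760 + j4.336) = 0.01618 - j0.01621 A.
Step 6 — Convert to polar: |I| = 0.0229 A, ∠I = -45.1°.

I = 0.0229∠-45.1° A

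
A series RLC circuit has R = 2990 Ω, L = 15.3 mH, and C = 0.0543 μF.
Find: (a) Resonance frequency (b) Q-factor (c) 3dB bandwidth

Step 1 — Resonance condition Im(Z)=0 gives ω₀ = 1/√(LC).
Step 2 — ω₀ = 1/√(0.0153·5.43e-08) = 3.469e+04 rad/s.
Step 3 — f₀ = ω₀/(2π) = 5522 Hz.
Step 4 — Series Q: Q = ω₀L/R = 3.469e+04·0.0153/2990 = 0.1775.
Step 5 — 3dB bandwidth: Δω = ω₀/Q = 1.954e+05 rad/s; BW = Δω/(2π) = 3.11e+04 Hz.

(a) f₀ = 5522 Hz  (b) Q = 0.1775  (c) BW = 3.11e+04 Hz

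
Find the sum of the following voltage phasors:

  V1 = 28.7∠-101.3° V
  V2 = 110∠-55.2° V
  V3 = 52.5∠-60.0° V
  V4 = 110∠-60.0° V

Step 1 — Convert each phasor to rectangular form:
  V1 = 28.7·(cos(-101.3°) + j·sin(-101.3°)) = -5.624 - j28.14 V
  V2 = 110·(cos(-55.2°) + j·sin(-55.2°)) = 62.78 - j90.33 V
  V3 = 52.5·(cos(-60.0°) + j·sin(-60.0°)) = 26.25 - j45.47 V
  V4 = 110·(cos(-60.0°) + j·sin(-60.0°)) = 55 - j95.26 V
Step 2 — Sum components: V_total = 138.4 - j259.2 V.
Step 3 — Convert to polar: |V_total| = 293.8 V, ∠V_total = -61.9°.

V_total = 293.8∠-61.9° V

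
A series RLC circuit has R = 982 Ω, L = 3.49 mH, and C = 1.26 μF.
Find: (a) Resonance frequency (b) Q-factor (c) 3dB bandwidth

Step 1 — Resonance condition Im(Z)=0 gives ω₀ = 1/√(LC).
Step 2 — ω₀ = 1/√(0.00349·1.26e-06) = 1.508e+04 rad/s.
Step 3 — f₀ = ω₀/(2π) = 2400 Hz.
Step 4 — Series Q: Q = ω₀L/R = 1.508e+04·0.00349/982 = 0.05359.
Step 5 — 3dB bandwidth: Δω = ω₀/Q = 2.814e+05 rad/s; BW = Δω/(2π) = 4.478e+04 Hz.

(a) f₀ = 2400 Hz  (b) Q = 0.05359  (c) BW = 4.478e+04 Hz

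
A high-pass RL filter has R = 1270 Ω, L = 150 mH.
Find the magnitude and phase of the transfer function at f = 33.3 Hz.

Step 1 — Angular frequency: ω = 2π·33.3 = 209.2 rad/s.
Step 2 — Transfer function: H(jω) = jωL/(R + jωL).
Step 3 — Numerator jωL = j·31.38; denominator R + jωL = 1270 + j31.38.
Step 4 — H = 0.0006103 + j0.0247.
Step 5 — Magnitude: |H| = 0.0247 (-32.1 dB); phase: φ = 88.6°.

|H| = 0.0247 (-32.1 dB), φ = 88.6°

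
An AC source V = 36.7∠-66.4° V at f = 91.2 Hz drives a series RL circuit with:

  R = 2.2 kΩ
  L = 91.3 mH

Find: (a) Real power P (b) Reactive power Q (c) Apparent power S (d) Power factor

Step 1 — Angular frequency: ω = 2π·f = 2π·91.2 = 573 rad/s.
Step 2 — Component impedances:
  R: Z = R = 2200 Ω
  L: Z = jωL = j·573·0.0913 = 0 + j52.32 Ω
Step 3 — Series combination: Z_total = R + L = 2200 + j52.32 Ω = 2201∠1.4° Ω.
Step 4 — Source phasor: V = 36.7∠-66.4° V = 14.69 - j33.63 V.
Step 5 — Current: I = V / Z = 0.006311 - j0.01544 A = 0.01668∠-67.8° A.
Step 6 — Complex power: S = V·I* = 0.6119 + j0.01455 VA.
Step 7 — Real power: P = Re(S) = 0.6119 W.
Step 8 — Reactive power: Q = Im(S) = 0.01455 VAR.
Step 9 — Apparent power: |S| = 0.612 VA.
Step 10 — Power factor: PF = P/|S| = 0.9997 (lagging).

(a) P = 0.6119 W  (b) Q = 0.01455 VAR  (c) S = 0.612 VA  (d) PF = 0.9997 (lagging)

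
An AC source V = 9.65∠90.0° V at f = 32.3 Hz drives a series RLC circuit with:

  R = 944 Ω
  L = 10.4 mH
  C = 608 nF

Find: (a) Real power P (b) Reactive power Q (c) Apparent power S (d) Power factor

Step 1 — Angular frequency: ω = 2π·f = 2π·32.3 = 202.9 rad/s.
Step 2 — Component impedances:
  R: Z = R = 944 Ω
  L: Z = jωL = j·202.9·0.0104 = 0 + j2.111 Ω
  C: Z = 1/(jωC) = -j/(ω·C) = 0 - j8104 Ω
Step 3 — Series combination: Z_total = R + L + C = 944 - j8102 Ω = 8157∠-83.4° Ω.
Step 4 — Source phasor: V = 9.65∠90.0° V = 0 + j9.65 V.
Step 5 — Current: I = V / Z = -0.001175 + j0.0001369 A = 0.001183∠173.4° A.
Step 6 — Complex power: S = V·I* = 0.001321 - j0.01134 VA.
Step 7 — Real power: P = Re(S) = 0.001321 W.
Step 8 — Reactive power: Q = Im(S) = -0.01134 VAR.
Step 9 — Apparent power: |S| = 0.01142 VA.
Step 10 — Power factor: PF = P/|S| = 0.1157 (leading).

(a) P = 0.001321 W  (b) Q = -0.01134 VAR  (c) S = 0.01142 VA  (d) PF = 0.1157 (leading)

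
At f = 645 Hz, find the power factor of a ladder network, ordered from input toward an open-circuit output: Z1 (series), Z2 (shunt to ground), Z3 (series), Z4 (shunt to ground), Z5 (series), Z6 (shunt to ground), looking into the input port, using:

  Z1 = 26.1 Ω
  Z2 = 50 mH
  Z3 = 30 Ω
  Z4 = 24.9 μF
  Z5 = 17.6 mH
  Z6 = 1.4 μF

Step 1 — Angular frequency: ω = 2π·f = 2π·645 = 4053 rad/s.
Step 2 — Component impedances:
  Z1: Z = R = 26.1 Ω
  Z2: Z = jωL = j·4053·0.05 = 0 + j202.6 Ω
  Z3: Z = R = 30 Ω
  Z4: Z = 1/(jωC) = -j/(ω·C) = 0 - j9.91 Ω
  Z5: Z = jωL = j·4053·0.0176 = 0 + j71.33 Ω
  Z6: Z = 1/(jωC) = -j/(ω·C) = 0 - j176.3 Ω
Step 3 — Ladder network (open output): work backward from the far end, alternating series and parallel combinations. Z_in = 58.2 - j4.503 Ω = 58.38∠-4.4° Ω.
Step 4 — Power factor: PF = cos(φ) = Re(Z)/|Z| = 58.201/58.375 = 0.997.
Step 5 — Type: Im(Z) = -4.503 ⇒ leading (phase φ = -4.4°).

PF = 0.997 (leading, φ = -4.4°)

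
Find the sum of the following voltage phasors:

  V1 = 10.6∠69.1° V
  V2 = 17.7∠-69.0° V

Step 1 — Convert each phasor to rectangular form:
  V1 = 10.6·(cos(69.1°) + j·sin(69.1°)) = 3.781 + j9.903 V
  V2 = 17.7·(cos(-69.0°) + j·sin(-69.0°)) = 6.343 - j16.52 V
Step 2 — Sum components: V_total = 10.12 - j6.622 V.
Step 3 — Convert to polar: |V_total| = 12.1 V, ∠V_total = -33.2°.

V_total = 12.1∠-33.2° V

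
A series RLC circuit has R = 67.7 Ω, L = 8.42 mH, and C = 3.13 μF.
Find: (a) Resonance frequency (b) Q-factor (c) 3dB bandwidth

Step 1 — Resonance: ω₀ = 1/√(LC) = 1/√(0.00842·3.13e-06) = 6160 rad/s.
Step 2 — f₀ = ω₀/(2π) = 980.4 Hz.
Step 3 — Series Q: Q = ω₀L/R = 6160·0.00842/67.7 = 0.7661.
Step 4 — Bandwidth: Δω = ω₀/Q = 8040 rad/s; BW = Δω/(2π) = 1280 Hz.

(a) f₀ = 980.4 Hz  (b) Q = 0.7661  (c) BW = 1280 Hz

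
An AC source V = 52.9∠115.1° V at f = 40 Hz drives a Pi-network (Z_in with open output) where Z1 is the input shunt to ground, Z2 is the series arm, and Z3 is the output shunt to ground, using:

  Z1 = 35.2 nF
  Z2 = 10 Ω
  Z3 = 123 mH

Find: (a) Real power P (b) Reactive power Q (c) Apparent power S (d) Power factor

Step 1 — Angular frequency: ω = 2π·f = 2π·40 = 251.3 rad/s.
Step 2 — Component impedances:
  Z1: Z = 1/(jωC) = -j/(ω·C) = 0 - j1.13e+05 Ω
  Z2: Z = R = 10 Ω
  Z3: Z = jωL = j·251.3·0.123 = 0 + j30.91 Ω
Step 3 — With open output, the series arm Z2 and the output shunt Z3 appear in series to ground: Z2 + Z3 = 10 + j30.91 Ω.
Step 4 — Parallel with input shunt Z1: Z_in = Z1 || (Z2 + Z3) = 10.01 + j30.92 Ω = 32.5∠72.1° Ω.
Step 5 — Source phasor: V = 52.9∠115.1° V = -22.44 + j47.9 V.
Step 6 — Current: I = V / Z = 1.19 + j1.111 A = 1.628∠43.0° A.
Step 7 — Complex power: S = V·I* = 26.51 + j81.92 VA.
Step 8 — Real power: P = Re(S) = 26.51 W.
Step 9 — Reactive power: Q = Im(S) = 81.92 VAR.
Step 10 — Apparent power: |S| = 86.11 VA.
Step 11 — Power factor: PF = P/|S| = 0.3079 (lagging).

(a) P = 26.51 W  (b) Q = 81.92 VAR  (c) S = 86.11 VA  (d) PF = 0.3079 (lagging)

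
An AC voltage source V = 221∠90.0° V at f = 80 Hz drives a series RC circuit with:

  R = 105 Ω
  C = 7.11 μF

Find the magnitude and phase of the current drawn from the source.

Step 1 — Angular frequency: ω = 2π·f = 2π·80 = 502.7 rad/s.
Step 2 — Component impedances:
  R: Z = R = 105 Ω
  C: Z = 1/(jωC) = -j/(ω·C) = 0 - j279.8 Ω
Step 3 — Series combination: Z_total = R + C = 105 - j279.8 Ω = 298.9∠-69.4° Ω.
Step 4 — Source phasor: V = 221∠90.0° V = 0 + j221 V.
Step 5 — Ohm's law: I = V / Z_total = (0 + j221) / (105 - j279.8) = -0.6923 + j0.2598 A.
Step 6 — Convert to polar: |I| = 0.7395 A, ∠I = 159.4°.

I = 0.7395∠159.4° A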